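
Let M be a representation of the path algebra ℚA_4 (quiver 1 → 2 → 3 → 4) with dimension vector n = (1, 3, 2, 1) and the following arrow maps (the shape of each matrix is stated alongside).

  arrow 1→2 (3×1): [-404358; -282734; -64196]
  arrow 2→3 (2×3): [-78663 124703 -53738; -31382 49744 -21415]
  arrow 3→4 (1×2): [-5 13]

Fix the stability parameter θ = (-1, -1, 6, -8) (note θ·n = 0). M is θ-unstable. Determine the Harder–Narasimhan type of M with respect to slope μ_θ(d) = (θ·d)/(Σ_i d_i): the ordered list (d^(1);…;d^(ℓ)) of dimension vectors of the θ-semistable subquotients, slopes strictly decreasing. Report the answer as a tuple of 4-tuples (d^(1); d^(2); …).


Via rank(M_{q-1}∘⋯∘M_p): M ≅ I[1,2], I[2,3], I[2,4].
μ_θ-semistable layers: μ^(1)=6; μ^(2)=-1

((0, 0, 1, 0); (1, 3, 1, 1))


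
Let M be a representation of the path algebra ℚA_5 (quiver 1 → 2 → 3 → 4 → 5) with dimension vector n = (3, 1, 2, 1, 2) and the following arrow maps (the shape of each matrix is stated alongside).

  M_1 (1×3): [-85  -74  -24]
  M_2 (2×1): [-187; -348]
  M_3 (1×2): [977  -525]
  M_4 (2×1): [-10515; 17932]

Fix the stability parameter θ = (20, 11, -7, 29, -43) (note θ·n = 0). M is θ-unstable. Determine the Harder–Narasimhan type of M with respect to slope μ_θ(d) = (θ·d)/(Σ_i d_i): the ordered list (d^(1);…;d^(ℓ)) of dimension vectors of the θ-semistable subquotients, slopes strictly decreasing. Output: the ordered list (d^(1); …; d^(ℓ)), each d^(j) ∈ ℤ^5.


Barcode: M ≅ I[1,1]^2, I[1,5], I[3,3], I[5,5]. HN layers by μ_θ (4 steps, strictly decreasing):
  μ^(1)=20; μ^(2)=2; μ^(3)=-7; μ^(4)=-43

((2, 0, 0, 0, 0); (1, 1, 1, 1, 1); (0, 0, 1, 0, 0); (0, 0, 0, 0, 1))


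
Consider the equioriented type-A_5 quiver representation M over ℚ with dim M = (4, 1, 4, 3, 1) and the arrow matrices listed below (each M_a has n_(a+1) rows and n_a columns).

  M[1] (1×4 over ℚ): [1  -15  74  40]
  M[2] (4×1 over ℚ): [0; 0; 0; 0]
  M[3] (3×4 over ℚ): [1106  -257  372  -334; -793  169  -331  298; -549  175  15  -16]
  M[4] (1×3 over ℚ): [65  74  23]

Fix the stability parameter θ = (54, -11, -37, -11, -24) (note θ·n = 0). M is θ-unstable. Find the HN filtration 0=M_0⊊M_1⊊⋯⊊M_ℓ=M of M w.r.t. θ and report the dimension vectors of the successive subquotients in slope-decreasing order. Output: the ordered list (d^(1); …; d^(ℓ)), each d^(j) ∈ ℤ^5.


Interval decomposition of M: I[1,1]^3, I[1,2], I[3,3], I[3,4]^2, I[3,5].
HN type (ℓ=5): μ^(1)=54; μ^(2)=43/2; μ^(3)=-11; μ^(4)=-35/2; μ^(5)=-37

((3, 0, 0, 0, 0); (1, 1, 0, 0, 0); (0, 0, 0, 2, 0); (0, 0, 0, 1, 1); (0, 0, 4, 0, 0))


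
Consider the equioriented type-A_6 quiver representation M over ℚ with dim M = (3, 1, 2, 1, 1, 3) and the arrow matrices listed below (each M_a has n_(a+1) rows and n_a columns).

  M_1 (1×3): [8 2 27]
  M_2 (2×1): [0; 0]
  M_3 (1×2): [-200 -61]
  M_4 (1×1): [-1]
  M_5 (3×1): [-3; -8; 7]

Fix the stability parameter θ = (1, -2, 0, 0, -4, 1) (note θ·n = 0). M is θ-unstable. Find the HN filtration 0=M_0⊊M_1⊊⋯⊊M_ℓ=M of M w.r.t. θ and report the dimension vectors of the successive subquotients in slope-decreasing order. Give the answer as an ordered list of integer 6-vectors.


Barcode: M ≅ I[1,1]^2, I[1,2], I[3,3], I[3,6], I[6,6]^2. HN layers by μ_θ (4 steps, strictly decreasing):
  μ^(1)=1; μ^(2)=0; μ^(3)=-1/2; μ^(4)=-4/3

((2, 0, 0, 0, 0, 3); (0, 0, 1, 0, 0, 0); (1, 1, 0, 0, 0, 0); (0, 0, 1, 1, 1, 0))


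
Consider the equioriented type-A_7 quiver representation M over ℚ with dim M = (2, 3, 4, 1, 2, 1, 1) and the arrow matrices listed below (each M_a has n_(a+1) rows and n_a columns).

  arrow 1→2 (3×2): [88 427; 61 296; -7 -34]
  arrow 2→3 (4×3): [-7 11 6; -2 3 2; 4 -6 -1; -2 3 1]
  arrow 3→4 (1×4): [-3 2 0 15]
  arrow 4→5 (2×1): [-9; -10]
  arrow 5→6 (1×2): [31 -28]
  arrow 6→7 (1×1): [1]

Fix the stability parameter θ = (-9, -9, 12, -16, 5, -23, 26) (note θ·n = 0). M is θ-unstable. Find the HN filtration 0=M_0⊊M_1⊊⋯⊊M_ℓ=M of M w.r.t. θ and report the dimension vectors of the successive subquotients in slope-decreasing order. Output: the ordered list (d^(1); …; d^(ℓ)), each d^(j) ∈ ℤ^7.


Via rank(M_{q-1}∘⋯∘M_p): M ≅ I[1,3], I[1,7], I[2,3], I[3,3], I[5,5].
μ_θ-semistable layers: μ^(1)=26; μ^(2)=12; μ^(3)=5; μ^(4)=-11/2; μ^(5)=-9

((0, 0, 0, 0, 0, 0, 1); (0, 0, 3, 0, 0, 0, 0); (0, 0, 0, 0, 1, 0, 0); (0, 0, 1, 1, 1, 1, 0); (2, 3, 0, 0, 0, 0, 0))


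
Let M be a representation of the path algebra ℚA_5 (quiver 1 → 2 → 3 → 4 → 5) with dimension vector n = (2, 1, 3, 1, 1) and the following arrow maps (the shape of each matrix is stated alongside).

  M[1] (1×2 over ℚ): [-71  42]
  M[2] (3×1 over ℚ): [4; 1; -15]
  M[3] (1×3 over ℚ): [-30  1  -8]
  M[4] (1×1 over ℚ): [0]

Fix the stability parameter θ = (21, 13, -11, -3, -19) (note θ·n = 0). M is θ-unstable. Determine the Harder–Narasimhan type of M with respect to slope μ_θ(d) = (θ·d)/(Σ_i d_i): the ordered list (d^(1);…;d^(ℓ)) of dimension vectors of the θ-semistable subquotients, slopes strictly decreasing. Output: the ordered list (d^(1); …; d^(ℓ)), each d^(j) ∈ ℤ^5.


Via rank(M_{q-1}∘⋯∘M_p): M ≅ I[1,1], I[1,4], I[3,3]^2, I[5,5].
μ_θ-semistable layers: μ^(1)=21; μ^(2)=5; μ^(3)=-11; μ^(4)=-19

((1, 0, 0, 0, 0); (1, 1, 1, 1, 0); (0, 0, 2, 0, 0); (0, 0, 0, 0, 1))


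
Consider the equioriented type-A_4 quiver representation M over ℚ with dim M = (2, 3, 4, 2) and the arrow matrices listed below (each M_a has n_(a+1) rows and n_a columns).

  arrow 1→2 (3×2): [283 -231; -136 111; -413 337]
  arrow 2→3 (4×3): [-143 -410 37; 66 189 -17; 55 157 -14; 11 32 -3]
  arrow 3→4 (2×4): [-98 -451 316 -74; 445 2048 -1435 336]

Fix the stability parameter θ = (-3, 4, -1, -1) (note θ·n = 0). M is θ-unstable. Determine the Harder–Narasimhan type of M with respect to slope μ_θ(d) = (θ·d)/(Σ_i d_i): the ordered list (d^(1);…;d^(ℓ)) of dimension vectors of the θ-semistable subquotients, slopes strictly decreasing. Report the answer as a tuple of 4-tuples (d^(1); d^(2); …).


Interval decomposition of M: I[1,2], I[1,4], I[2,4], I[3,3]^2.
HN type (ℓ=4): μ^(1)=4; μ^(2)=2/3; μ^(3)=-1; μ^(4)=-3

((0, 1, 0, 0); (0, 2, 2, 2); (0, 0, 2, 0); (2, 0, 0, 0))


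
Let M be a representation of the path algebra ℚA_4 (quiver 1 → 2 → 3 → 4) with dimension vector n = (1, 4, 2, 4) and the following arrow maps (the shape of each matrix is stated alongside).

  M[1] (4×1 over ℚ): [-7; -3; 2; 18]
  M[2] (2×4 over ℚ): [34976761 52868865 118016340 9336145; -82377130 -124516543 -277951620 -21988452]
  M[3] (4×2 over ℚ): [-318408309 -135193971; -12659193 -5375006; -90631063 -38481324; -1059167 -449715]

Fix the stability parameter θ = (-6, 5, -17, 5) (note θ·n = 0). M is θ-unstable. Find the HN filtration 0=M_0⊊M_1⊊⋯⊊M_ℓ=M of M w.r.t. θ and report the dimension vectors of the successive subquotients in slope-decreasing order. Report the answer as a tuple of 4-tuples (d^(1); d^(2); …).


Barcode: M ≅ I[1,4], I[2,2]^2, I[2,4], I[4,4]^2. HN layers by μ_θ (2 steps, strictly decreasing):
  μ^(1)=5; μ^(2)=-6

((0, 2, 0, 4); (1, 2, 2, 0))


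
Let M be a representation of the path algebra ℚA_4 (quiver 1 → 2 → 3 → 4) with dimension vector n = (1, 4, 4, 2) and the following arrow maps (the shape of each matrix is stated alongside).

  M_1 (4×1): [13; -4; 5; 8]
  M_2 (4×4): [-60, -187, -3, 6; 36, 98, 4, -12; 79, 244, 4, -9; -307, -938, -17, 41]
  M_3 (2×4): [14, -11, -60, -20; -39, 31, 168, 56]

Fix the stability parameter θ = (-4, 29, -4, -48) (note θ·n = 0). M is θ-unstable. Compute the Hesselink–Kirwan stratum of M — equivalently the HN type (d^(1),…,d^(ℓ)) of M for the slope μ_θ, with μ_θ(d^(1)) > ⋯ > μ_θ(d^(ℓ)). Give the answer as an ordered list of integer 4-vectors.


Interval decomposition of M: I[1,4], I[2,3]^2, I[2,4].
HN type (ℓ=3): μ^(1)=25/2; μ^(2)=-27/4; μ^(3)=-23/3

((0, 2, 2, 0); (1, 1, 1, 1); (0, 1, 1, 1))


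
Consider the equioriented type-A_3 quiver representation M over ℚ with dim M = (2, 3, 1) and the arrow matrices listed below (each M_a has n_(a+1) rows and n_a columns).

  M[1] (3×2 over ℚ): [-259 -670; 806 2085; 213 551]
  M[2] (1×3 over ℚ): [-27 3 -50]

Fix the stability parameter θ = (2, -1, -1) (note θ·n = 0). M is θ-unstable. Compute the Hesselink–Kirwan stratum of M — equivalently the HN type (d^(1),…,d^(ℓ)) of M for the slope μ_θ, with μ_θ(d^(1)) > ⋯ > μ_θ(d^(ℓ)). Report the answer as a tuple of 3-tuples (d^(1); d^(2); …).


Interval decomposition of M: I[1,2], I[1,3], I[2,2].
HN type (ℓ=3): μ^(1)=1/2; μ^(2)=0; μ^(3)=-1

((1, 1, 0); (1, 1, 1); (0, 1, 0))


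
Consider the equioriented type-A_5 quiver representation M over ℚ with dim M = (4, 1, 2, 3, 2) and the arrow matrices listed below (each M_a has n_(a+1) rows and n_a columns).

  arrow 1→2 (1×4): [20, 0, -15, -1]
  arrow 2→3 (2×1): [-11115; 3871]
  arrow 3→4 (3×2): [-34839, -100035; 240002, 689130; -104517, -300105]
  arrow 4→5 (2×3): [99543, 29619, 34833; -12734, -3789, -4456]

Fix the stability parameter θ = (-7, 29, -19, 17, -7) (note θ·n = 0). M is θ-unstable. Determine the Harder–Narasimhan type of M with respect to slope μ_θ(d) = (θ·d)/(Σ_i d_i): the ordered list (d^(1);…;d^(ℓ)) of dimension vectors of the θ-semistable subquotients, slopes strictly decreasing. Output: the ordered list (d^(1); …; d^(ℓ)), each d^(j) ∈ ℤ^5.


Barcode: M ≅ I[1,1]^3, I[1,3], I[3,4], I[4,5]^2. HN layers by μ_θ (4 steps, strictly decreasing):
  μ^(1)=17; μ^(2)=5; μ^(3)=-7; μ^(4)=-19

((0, 0, 0, 1, 0); (0, 1, 1, 2, 2); (4, 0, 0, 0, 0); (0, 0, 1, 0, 0))


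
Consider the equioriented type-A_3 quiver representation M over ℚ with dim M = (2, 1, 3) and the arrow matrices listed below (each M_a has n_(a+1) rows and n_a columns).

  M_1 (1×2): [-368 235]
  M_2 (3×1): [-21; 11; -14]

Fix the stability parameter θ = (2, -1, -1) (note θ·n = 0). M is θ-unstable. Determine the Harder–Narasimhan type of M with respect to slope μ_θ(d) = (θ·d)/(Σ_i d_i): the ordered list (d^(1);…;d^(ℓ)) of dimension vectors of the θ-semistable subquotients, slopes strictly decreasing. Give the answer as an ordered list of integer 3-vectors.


Via rank(M_{q-1}∘⋯∘M_p): M ≅ I[1,1], I[1,3], I[3,3]^2.
μ_θ-semistable layers: μ^(1)=2; μ^(2)=0; μ^(3)=-1

((1, 0, 0); (1, 1, 1); (0, 0, 2))


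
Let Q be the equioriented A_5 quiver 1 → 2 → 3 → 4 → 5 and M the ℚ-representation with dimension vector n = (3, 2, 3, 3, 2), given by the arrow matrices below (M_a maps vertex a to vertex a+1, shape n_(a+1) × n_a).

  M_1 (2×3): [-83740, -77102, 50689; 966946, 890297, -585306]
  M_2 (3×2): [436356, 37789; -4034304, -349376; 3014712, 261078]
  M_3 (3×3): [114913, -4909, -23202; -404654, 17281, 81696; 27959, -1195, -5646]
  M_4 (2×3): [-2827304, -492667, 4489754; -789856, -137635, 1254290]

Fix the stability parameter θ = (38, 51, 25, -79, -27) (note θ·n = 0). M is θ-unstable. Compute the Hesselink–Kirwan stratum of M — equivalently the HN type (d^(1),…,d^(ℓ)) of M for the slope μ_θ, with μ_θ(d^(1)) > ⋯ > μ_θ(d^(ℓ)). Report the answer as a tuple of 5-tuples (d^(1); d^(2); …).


Interval decomposition of M: I[1,1], I[1,2], I[1,4], I[3,3], I[3,5], I[4,5].
HN type (ℓ=6): μ^(1)=51; μ^(2)=38; μ^(3)=25; μ^(4)=35/4; μ^(5)=-27; μ^(6)=-79

((0, 1, 0, 0, 0); (2, 0, 0, 0, 0); (0, 0, 1, 0, 0); (1, 1, 1, 1, 0); (0, 0, 1, 1, 2); (0, 0, 0, 1, 0))


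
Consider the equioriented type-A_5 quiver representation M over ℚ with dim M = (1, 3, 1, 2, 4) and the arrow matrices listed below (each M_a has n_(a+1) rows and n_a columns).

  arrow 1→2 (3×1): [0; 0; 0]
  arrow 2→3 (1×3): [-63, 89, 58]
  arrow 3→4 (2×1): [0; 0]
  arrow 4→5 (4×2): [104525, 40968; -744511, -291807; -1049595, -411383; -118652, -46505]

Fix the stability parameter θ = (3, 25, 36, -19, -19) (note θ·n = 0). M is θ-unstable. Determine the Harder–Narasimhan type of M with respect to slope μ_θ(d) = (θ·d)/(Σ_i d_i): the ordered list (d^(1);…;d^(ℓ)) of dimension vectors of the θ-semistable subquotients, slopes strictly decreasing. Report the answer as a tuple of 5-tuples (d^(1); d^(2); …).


Barcode: M ≅ I[1,1], I[2,2]^2, I[2,3], I[4,5]^2, I[5,5]^2. HN layers by μ_θ (4 steps, strictly decreasing):
  μ^(1)=36; μ^(2)=25; μ^(3)=3; μ^(4)=-19

((0, 0, 1, 0, 0); (0, 3, 0, 0, 0); (1, 0, 0, 0, 0); (0, 0, 0, 2, 4))


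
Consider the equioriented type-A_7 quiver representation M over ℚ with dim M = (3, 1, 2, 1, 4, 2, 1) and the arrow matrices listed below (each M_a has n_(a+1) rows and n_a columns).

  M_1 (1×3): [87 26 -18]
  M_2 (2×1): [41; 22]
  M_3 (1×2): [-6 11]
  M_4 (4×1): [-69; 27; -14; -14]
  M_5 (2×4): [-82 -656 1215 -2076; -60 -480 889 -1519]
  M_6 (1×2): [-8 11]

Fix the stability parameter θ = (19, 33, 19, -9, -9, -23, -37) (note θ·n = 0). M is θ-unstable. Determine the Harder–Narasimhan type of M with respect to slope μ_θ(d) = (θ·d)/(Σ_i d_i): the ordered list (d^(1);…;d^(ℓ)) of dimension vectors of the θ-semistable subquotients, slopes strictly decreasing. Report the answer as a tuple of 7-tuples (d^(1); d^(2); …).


Barcode: M ≅ I[1,1]^2, I[1,5], I[3,3], I[5,5], I[5,6], I[5,7]. HN layers by μ_θ (5 steps, strictly decreasing):
  μ^(1)=19; μ^(2)=53/5; μ^(3)=-9; μ^(4)=-16; μ^(5)=-23

((2, 0, 1, 0, 0, 0, 0); (1, 1, 1, 1, 1, 0, 0); (0, 0, 0, 0, 1, 0, 0); (0, 0, 0, 0, 1, 1, 0); (0, 0, 0, 0, 1, 1, 1))


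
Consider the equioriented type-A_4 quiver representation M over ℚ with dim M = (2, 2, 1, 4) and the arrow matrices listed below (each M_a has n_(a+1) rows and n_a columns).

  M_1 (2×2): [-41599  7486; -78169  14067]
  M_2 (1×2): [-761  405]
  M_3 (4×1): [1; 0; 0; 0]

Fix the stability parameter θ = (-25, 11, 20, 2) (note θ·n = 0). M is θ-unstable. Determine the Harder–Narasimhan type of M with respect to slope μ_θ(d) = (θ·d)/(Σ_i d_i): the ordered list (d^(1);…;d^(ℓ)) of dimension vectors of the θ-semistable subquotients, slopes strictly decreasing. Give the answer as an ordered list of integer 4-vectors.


Via rank(M_{q-1}∘⋯∘M_p): M ≅ I[1,2], I[1,4], I[4,4]^3.
μ_θ-semistable layers: μ^(1)=11; μ^(2)=2; μ^(3)=-25

((0, 2, 1, 1); (0, 0, 0, 3); (2, 0, 0, 0))


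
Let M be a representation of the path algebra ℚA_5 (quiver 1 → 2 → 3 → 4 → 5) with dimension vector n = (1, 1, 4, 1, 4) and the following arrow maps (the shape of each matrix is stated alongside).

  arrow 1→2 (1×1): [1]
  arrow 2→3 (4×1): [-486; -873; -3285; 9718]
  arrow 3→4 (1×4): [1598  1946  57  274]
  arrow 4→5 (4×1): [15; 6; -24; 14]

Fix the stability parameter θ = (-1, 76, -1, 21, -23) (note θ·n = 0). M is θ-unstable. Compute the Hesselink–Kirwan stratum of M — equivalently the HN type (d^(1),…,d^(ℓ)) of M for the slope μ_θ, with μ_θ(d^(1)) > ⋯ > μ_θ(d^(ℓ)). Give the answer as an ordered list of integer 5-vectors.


Via rank(M_{q-1}∘⋯∘M_p): M ≅ I[1,5], I[3,3]^3, I[5,5]^3.
μ_θ-semistable layers: μ^(1)=73/4; μ^(2)=-1; μ^(3)=-23

((0, 1, 1, 1, 1); (1, 0, 3, 0, 0); (0, 0, 0, 0, 3))


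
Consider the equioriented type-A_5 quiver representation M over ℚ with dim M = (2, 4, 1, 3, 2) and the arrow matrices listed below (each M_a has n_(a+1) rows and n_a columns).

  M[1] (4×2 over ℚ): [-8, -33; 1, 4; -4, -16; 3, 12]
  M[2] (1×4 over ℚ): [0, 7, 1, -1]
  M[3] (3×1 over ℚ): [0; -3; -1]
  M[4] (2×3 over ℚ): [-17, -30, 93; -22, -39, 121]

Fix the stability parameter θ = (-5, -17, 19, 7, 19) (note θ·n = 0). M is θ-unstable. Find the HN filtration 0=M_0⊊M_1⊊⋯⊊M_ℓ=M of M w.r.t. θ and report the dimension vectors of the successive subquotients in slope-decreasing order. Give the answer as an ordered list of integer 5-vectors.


Barcode: M ≅ I[1,2]^2, I[2,2], I[2,5], I[4,4], I[4,5]. HN layers by μ_θ (5 steps, strictly decreasing):
  μ^(1)=19; μ^(2)=13; μ^(3)=7; μ^(4)=-11; μ^(5)=-17

((0, 0, 0, 0, 2); (0, 0, 1, 1, 0); (0, 0, 0, 2, 0); (2, 2, 0, 0, 0); (0, 2, 0, 0, 0))


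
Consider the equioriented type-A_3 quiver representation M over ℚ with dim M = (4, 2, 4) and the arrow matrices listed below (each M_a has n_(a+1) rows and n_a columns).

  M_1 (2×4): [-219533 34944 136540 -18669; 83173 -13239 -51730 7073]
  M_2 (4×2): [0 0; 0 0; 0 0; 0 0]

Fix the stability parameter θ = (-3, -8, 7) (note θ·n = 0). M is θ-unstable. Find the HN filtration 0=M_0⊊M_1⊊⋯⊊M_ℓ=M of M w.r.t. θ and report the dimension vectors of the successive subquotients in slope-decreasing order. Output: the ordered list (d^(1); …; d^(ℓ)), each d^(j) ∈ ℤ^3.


Via rank(M_{q-1}∘⋯∘M_p): M ≅ I[1,1]^2, I[1,2]^2, I[3,3]^4.
μ_θ-semistable layers: μ^(1)=7; μ^(2)=-3; μ^(3)=-11/2

((0, 0, 4); (2, 0, 0); (2, 2, 0))


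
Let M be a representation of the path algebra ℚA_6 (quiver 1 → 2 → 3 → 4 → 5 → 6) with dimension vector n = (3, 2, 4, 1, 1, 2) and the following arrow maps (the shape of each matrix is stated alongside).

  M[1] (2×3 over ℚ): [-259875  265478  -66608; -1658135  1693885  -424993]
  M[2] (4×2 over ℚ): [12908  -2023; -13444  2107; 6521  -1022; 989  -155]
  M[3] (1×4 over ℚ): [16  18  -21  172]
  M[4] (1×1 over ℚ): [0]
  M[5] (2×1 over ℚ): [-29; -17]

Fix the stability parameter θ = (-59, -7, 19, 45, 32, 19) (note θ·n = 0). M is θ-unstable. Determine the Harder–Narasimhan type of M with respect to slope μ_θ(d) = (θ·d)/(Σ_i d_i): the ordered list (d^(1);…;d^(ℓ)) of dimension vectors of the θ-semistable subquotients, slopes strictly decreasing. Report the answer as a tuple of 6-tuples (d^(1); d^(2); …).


Via rank(M_{q-1}∘⋯∘M_p): M ≅ I[1,1], I[1,3], I[1,4], I[3,3]^2, I[5,6], I[6,6].
μ_θ-semistable layers: μ^(1)=45; μ^(2)=51/2; μ^(3)=19; μ^(4)=-7; μ^(5)=-59

((0, 0, 0, 1, 0, 0); (0, 0, 0, 0, 1, 1); (0, 0, 4, 0, 0, 1); (0, 2, 0, 0, 0, 0); (3, 0, 0, 0, 0, 0))


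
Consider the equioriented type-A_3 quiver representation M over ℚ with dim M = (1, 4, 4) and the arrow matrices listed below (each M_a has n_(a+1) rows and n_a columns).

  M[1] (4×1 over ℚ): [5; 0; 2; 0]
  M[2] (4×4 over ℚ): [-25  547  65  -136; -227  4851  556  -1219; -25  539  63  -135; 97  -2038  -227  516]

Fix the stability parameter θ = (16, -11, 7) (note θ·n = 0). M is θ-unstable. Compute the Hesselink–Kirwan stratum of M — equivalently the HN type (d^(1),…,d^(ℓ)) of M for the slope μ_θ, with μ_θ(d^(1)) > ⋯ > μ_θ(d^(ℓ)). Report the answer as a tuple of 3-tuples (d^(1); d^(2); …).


Via rank(M_{q-1}∘⋯∘M_p): M ≅ I[1,3], I[2,3]^3.
μ_θ-semistable layers: μ^(1)=7; μ^(2)=5/2; μ^(3)=-11

((0, 0, 4); (1, 1, 0); (0, 3, 0))


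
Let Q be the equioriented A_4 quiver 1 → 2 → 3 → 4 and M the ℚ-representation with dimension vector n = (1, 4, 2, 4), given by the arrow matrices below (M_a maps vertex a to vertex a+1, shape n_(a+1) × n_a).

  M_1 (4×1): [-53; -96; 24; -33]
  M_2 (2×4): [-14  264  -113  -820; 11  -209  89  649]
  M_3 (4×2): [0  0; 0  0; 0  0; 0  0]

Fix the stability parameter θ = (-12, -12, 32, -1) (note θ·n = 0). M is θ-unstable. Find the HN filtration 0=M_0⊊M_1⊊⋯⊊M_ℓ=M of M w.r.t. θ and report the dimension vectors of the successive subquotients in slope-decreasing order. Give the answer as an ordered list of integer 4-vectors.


Barcode: M ≅ I[1,3], I[2,2]^2, I[2,3], I[4,4]^4. HN layers by μ_θ (3 steps, strictly decreasing):
  μ^(1)=32; μ^(2)=-1; μ^(3)=-12

((0, 0, 2, 0); (0, 0, 0, 4); (1, 4, 0, 0))


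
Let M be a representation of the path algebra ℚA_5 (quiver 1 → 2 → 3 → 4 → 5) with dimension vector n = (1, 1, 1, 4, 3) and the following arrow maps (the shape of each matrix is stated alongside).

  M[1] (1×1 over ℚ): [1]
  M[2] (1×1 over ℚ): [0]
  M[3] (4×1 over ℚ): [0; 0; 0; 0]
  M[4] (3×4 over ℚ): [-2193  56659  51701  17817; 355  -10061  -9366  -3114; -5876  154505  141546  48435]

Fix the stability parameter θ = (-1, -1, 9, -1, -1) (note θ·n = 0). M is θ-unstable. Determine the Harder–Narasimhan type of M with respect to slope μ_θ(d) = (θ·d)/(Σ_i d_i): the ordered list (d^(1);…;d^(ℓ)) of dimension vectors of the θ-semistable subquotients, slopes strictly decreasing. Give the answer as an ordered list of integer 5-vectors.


Via rank(M_{q-1}∘⋯∘M_p): M ≅ I[1,2], I[3,3], I[4,4], I[4,5]^3.
μ_θ-semistable layers: μ^(1)=9; μ^(2)=-1

((0, 0, 1, 0, 0); (1, 1, 0, 4, 3))


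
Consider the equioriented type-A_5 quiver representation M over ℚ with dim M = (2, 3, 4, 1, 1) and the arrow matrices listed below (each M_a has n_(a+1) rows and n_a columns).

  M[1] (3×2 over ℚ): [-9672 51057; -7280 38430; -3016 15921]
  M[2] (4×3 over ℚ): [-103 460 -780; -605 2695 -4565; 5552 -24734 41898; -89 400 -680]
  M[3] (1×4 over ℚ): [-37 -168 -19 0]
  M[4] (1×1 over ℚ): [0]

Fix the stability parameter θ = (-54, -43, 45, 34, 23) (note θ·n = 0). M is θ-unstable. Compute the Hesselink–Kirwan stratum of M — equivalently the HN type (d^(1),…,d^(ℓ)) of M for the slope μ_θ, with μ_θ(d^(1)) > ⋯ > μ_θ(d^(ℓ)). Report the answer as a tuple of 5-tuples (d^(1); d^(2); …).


Via rank(M_{q-1}∘⋯∘M_p): M ≅ I[1,1], I[1,4], I[2,2], I[2,3], I[3,3]^2, I[5,5].
μ_θ-semistable layers: μ^(1)=45; μ^(2)=79/2; μ^(3)=23; μ^(4)=-43; μ^(5)=-54

((0, 0, 3, 0, 0); (0, 0, 1, 1, 0); (0, 0, 0, 0, 1); (0, 3, 0, 0, 0); (2, 0, 0, 0, 0))


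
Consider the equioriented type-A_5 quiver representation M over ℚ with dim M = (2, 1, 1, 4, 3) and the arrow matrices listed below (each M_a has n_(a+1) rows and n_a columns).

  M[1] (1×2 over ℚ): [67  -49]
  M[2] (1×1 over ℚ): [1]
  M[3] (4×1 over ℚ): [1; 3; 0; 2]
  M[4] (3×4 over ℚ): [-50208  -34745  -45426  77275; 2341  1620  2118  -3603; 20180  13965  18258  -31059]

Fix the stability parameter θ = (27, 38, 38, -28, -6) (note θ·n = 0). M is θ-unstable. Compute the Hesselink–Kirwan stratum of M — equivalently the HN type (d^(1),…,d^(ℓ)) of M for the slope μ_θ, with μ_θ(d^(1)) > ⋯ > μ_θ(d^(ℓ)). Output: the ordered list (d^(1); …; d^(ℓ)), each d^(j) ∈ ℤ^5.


Barcode: M ≅ I[1,1], I[1,5], I[4,4]^2, I[4,5], I[5,5]. HN layers by μ_θ (4 steps, strictly decreasing):
  μ^(1)=27; μ^(2)=69/5; μ^(3)=-6; μ^(4)=-28

((1, 0, 0, 0, 0); (1, 1, 1, 1, 1); (0, 0, 0, 0, 2); (0, 0, 0, 3, 0))


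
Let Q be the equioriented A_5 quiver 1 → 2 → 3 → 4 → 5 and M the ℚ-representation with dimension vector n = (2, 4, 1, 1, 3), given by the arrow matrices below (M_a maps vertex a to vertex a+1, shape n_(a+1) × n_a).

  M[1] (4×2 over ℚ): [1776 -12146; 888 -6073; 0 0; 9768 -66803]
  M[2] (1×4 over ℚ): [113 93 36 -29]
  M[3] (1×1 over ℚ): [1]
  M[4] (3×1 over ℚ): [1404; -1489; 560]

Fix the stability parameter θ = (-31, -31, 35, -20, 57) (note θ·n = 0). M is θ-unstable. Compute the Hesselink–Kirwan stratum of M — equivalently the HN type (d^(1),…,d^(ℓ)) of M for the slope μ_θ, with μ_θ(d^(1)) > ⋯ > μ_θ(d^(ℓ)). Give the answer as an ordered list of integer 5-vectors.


Via rank(M_{q-1}∘⋯∘M_p): M ≅ I[1,1], I[1,2], I[2,2]^2, I[2,5], I[5,5]^2.
μ_θ-semistable layers: μ^(1)=57; μ^(2)=15/2; μ^(3)=-31

((0, 0, 0, 0, 3); (0, 0, 1, 1, 0); (2, 4, 0, 0, 0))


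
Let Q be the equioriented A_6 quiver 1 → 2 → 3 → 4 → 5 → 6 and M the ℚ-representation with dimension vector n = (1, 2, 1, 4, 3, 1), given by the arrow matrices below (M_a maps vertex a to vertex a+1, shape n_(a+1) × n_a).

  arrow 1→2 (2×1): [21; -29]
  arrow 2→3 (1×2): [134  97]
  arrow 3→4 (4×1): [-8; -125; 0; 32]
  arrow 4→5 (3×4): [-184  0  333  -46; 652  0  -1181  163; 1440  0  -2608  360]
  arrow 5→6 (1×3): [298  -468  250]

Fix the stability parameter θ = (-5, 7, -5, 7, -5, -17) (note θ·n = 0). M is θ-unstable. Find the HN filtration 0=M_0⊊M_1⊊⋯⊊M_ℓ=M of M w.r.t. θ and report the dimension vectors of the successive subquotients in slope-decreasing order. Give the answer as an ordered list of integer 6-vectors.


Interval decomposition of M: I[1,4], I[2,2], I[4,4], I[4,5], I[4,6], I[5,5].
HN type (ℓ=3): μ^(1)=7; μ^(2)=1; μ^(3)=-5

((0, 1, 0, 2, 0, 0); (0, 1, 1, 1, 1, 0); (1, 0, 0, 1, 2, 1))


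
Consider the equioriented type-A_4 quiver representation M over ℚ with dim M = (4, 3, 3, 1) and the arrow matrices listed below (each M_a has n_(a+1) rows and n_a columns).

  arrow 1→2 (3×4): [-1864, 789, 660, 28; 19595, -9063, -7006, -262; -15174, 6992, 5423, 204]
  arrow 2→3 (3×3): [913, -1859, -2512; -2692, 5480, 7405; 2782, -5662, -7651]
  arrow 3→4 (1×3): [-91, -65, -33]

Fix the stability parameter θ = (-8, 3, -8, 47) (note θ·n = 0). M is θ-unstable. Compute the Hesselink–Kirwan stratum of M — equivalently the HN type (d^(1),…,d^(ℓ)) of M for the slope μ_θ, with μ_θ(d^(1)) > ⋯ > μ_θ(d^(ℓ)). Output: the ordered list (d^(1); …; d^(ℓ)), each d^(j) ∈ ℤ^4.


Via rank(M_{q-1}∘⋯∘M_p): M ≅ I[1,1], I[1,2], I[1,3], I[1,4], I[3,3].
μ_θ-semistable layers: μ^(1)=47; μ^(2)=3; μ^(3)=-5/2; μ^(4)=-8

((0, 0, 0, 1); (0, 1, 0, 0); (0, 2, 2, 0); (4, 0, 1, 0))


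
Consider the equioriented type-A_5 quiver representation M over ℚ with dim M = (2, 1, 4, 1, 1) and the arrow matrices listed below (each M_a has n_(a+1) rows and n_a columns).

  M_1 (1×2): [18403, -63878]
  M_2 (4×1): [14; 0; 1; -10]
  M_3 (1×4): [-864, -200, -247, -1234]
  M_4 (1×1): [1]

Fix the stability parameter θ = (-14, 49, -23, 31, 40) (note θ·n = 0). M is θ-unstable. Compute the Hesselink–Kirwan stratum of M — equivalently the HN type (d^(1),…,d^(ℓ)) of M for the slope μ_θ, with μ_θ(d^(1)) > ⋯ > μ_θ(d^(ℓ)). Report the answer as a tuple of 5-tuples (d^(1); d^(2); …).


Via rank(M_{q-1}∘⋯∘M_p): M ≅ I[1,1], I[1,5], I[3,3]^3.
μ_θ-semistable layers: μ^(1)=40; μ^(2)=31; μ^(3)=13; μ^(4)=-14; μ^(5)=-23

((0, 0, 0, 0, 1); (0, 0, 0, 1, 0); (0, 1, 1, 0, 0); (2, 0, 0, 0, 0); (0, 0, 3, 0, 0))


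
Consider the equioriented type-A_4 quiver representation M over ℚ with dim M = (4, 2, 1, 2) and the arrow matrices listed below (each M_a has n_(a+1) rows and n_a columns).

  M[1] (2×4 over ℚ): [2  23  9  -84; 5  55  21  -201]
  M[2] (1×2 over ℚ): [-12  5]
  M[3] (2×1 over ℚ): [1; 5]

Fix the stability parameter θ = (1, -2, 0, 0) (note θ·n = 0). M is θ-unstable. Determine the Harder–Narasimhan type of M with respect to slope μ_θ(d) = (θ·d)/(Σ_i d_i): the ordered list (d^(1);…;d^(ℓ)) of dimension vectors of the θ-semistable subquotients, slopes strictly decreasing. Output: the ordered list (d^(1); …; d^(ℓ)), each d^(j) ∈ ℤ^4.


Interval decomposition of M: I[1,1]^2, I[1,2], I[1,4], I[4,4].
HN type (ℓ=3): μ^(1)=1; μ^(2)=0; μ^(3)=-1/2

((2, 0, 0, 0); (0, 0, 1, 2); (2, 2, 0, 0))


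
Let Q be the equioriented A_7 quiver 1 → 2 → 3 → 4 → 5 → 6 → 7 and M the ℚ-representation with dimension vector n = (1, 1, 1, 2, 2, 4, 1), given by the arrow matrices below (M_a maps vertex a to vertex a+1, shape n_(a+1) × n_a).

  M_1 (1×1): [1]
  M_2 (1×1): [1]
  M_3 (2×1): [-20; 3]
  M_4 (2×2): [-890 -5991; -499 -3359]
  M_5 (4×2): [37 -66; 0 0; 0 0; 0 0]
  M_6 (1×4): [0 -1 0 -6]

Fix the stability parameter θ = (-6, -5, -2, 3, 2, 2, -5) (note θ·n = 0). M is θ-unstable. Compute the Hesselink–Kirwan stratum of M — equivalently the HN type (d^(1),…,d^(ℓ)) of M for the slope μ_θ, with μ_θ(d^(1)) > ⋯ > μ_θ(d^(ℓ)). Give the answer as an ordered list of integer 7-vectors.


Barcode: M ≅ I[1,6], I[4,5], I[6,6]^2, I[6,7]. HN layers by μ_θ (7 steps, strictly decreasing):
  μ^(1)=5/2; μ^(2)=7/3; μ^(3)=2; μ^(4)=-3/2; μ^(5)=-2; μ^(6)=-5; μ^(7)=-6

((0, 0, 0, 1, 1, 0, 0); (0, 0, 0, 1, 1, 1, 0); (0, 0, 0, 0, 0, 2, 0); (0, 0, 0, 0, 0, 1, 1); (0, 0, 1, 0, 0, 0, 0); (0, 1, 0, 0, 0, 0, 0); (1, 0, 0, 0, 0, 0, 0))


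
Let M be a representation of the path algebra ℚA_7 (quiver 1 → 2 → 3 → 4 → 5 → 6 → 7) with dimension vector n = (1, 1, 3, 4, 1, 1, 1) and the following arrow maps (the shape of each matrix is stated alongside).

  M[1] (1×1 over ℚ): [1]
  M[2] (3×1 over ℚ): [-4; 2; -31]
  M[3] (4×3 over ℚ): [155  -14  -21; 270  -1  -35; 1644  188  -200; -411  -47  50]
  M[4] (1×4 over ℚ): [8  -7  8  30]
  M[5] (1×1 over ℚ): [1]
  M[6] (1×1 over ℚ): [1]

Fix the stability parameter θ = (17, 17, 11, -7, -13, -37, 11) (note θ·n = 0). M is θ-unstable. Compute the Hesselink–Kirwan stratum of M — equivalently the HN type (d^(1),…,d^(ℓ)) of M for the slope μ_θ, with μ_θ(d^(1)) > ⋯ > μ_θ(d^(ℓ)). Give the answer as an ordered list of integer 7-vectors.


Barcode: M ≅ I[1,7], I[3,4]^2, I[4,4]. HN layers by μ_θ (4 steps, strictly decreasing):
  μ^(1)=11; μ^(2)=2; μ^(3)=-2; μ^(4)=-7

((0, 0, 0, 0, 0, 0, 1); (0, 0, 2, 2, 0, 0, 0); (1, 1, 1, 1, 1, 1, 0); (0, 0, 0, 1, 0, 0, 0))


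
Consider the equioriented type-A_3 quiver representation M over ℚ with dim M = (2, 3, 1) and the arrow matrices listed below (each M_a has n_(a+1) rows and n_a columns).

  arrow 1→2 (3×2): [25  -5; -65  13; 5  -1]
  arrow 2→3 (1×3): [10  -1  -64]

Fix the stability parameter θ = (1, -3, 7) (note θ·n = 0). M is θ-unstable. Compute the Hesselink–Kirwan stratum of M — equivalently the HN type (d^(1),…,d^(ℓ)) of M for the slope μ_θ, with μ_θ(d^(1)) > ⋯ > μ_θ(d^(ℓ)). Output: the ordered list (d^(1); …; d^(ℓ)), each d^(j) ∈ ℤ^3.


Interval decomposition of M: I[1,1], I[1,3], I[2,2]^2.
HN type (ℓ=4): μ^(1)=7; μ^(2)=1; μ^(3)=-1; μ^(4)=-3

((0, 0, 1); (1, 0, 0); (1, 1, 0); (0, 2, 0))


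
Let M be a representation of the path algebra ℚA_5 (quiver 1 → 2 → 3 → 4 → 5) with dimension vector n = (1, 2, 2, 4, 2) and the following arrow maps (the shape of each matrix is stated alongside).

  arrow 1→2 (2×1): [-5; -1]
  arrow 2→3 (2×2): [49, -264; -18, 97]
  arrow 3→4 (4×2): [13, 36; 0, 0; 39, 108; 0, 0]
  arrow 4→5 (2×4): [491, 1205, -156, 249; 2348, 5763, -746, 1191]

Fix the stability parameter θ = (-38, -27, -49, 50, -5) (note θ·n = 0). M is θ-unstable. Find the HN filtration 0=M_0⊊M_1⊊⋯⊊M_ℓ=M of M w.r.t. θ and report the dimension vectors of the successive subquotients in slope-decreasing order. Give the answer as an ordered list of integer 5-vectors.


Interval decomposition of M: I[1,5], I[2,3], I[4,4]^2, I[4,5].
HN type (ℓ=3): μ^(1)=50; μ^(2)=45/2; μ^(3)=-38

((0, 0, 0, 2, 0); (0, 0, 0, 2, 2); (1, 2, 2, 0, 0))


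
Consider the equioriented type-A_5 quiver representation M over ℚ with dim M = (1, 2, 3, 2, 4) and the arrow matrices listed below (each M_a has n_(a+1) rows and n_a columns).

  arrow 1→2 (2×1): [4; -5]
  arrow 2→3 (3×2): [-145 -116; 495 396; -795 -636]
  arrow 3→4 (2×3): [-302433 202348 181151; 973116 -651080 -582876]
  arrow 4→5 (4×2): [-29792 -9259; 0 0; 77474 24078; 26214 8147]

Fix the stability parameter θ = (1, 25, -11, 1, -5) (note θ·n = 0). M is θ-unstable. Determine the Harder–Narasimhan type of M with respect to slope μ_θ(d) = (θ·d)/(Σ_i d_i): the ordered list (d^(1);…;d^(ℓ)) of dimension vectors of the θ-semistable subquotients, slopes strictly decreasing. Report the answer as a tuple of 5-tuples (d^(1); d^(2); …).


Via rank(M_{q-1}∘⋯∘M_p): M ≅ I[1,2], I[2,3], I[3,5]^2, I[5,5]^2.
μ_θ-semistable layers: μ^(1)=25; μ^(2)=7; μ^(3)=1; μ^(4)=-2; μ^(5)=-5; μ^(6)=-11

((0, 1, 0, 0, 0); (0, 1, 1, 0, 0); (1, 0, 0, 0, 0); (0, 0, 0, 2, 2); (0, 0, 0, 0, 2); (0, 0, 2, 0, 0))


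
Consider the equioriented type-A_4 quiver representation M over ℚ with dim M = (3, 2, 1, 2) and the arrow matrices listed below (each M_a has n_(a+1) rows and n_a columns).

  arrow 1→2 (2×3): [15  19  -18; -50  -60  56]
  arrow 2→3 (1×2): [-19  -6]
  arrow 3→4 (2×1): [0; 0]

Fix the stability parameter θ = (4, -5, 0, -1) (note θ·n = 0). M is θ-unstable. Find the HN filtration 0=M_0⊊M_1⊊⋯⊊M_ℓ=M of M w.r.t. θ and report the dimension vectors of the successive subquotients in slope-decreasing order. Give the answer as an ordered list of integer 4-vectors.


Interval decomposition of M: I[1,1], I[1,2], I[1,3], I[4,4]^2.
HN type (ℓ=4): μ^(1)=4; μ^(2)=0; μ^(3)=-1/2; μ^(4)=-1

((1, 0, 0, 0); (0, 0, 1, 0); (2, 2, 0, 0); (0, 0, 0, 2))


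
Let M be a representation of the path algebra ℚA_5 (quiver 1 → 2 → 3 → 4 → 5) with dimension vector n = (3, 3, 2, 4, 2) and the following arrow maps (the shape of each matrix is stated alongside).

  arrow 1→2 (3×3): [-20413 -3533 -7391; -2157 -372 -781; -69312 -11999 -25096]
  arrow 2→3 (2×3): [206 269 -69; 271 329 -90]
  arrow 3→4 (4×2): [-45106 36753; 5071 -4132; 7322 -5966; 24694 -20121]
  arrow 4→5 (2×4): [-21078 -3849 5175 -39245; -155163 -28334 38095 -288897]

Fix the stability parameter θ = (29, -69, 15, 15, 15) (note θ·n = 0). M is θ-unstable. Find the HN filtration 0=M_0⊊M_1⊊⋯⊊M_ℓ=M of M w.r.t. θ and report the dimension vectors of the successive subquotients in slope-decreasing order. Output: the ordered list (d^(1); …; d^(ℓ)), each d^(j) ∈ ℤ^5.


Interval decomposition of M: I[1,2], I[1,4], I[1,5], I[4,4], I[4,5].
HN type (ℓ=2): μ^(1)=15; μ^(2)=-20

((0, 0, 2, 4, 2); (3, 3, 0, 0, 0))


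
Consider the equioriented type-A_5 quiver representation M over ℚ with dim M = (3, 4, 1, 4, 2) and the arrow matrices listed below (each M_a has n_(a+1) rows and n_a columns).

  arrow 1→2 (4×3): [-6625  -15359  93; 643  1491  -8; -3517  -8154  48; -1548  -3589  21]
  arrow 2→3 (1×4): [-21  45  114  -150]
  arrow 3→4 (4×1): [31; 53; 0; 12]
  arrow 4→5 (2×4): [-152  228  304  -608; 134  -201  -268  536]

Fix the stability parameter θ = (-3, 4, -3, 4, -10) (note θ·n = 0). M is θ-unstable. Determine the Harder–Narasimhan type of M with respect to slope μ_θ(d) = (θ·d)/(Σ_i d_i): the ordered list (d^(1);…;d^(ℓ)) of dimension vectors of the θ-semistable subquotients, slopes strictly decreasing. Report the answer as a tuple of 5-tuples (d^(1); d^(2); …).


Barcode: M ≅ I[1,2]^2, I[1,5], I[2,2], I[4,4]^3, I[5,5]. HN layers by μ_θ (4 steps, strictly decreasing):
  μ^(1)=4; μ^(2)=-5/4; μ^(3)=-3; μ^(4)=-10

((0, 3, 0, 3, 0); (0, 1, 1, 1, 1); (3, 0, 0, 0, 0); (0, 0, 0, 0, 1))


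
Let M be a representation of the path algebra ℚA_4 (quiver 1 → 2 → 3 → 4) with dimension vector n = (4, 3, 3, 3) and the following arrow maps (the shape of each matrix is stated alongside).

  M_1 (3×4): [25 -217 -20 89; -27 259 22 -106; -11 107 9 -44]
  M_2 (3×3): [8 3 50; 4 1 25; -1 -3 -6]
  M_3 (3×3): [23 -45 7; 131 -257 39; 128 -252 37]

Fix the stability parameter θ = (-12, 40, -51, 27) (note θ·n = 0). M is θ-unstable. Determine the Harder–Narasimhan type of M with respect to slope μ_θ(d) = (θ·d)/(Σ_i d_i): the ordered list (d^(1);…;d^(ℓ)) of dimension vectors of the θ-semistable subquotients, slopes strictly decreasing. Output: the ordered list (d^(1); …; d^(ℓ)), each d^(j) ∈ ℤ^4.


Barcode: M ≅ I[1,1], I[1,3], I[1,4]^2, I[4,4]. HN layers by μ_θ (3 steps, strictly decreasing):
  μ^(1)=27; μ^(2)=-11/2; μ^(3)=-12

((0, 0, 0, 3); (0, 3, 3, 0); (4, 0, 0, 0))


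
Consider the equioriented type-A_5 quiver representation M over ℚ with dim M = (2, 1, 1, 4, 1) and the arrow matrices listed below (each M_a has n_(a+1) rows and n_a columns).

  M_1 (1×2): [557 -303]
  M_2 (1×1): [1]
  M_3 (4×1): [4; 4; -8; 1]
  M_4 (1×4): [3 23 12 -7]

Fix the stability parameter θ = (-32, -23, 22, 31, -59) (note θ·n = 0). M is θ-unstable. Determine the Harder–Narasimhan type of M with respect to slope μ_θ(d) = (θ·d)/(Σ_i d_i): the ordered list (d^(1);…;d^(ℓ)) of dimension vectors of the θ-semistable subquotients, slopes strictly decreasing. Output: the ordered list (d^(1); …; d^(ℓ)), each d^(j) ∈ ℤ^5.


Barcode: M ≅ I[1,1], I[1,5], I[4,4]^3. HN layers by μ_θ (4 steps, strictly decreasing):
  μ^(1)=31; μ^(2)=-2; μ^(3)=-23; μ^(4)=-32

((0, 0, 0, 3, 0); (0, 0, 1, 1, 1); (0, 1, 0, 0, 0); (2, 0, 0, 0, 0))


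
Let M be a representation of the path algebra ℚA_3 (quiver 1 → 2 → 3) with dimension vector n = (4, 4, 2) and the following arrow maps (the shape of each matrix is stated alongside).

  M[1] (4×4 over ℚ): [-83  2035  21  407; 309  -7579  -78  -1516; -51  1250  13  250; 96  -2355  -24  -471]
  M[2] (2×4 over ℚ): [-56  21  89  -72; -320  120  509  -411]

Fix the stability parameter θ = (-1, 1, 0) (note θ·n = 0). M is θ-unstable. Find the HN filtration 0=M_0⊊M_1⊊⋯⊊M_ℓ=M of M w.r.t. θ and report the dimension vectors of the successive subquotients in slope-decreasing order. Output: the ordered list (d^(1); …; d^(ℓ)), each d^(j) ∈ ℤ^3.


Interval decomposition of M: I[1,1], I[1,2], I[1,3]^2, I[2,2].
HN type (ℓ=3): μ^(1)=1; μ^(2)=1/2; μ^(3)=-1

((0, 2, 0); (0, 2, 2); (4, 0, 0))


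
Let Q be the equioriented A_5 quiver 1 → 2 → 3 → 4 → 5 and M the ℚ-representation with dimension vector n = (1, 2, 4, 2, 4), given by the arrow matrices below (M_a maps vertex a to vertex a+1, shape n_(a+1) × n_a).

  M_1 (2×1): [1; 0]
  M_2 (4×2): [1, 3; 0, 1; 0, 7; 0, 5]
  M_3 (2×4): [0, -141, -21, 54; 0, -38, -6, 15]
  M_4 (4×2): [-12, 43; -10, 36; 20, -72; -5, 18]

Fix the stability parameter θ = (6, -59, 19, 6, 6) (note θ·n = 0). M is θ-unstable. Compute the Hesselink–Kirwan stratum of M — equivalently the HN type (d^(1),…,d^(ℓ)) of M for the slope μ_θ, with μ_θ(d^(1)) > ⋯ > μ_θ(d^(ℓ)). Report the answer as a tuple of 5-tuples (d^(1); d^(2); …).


Barcode: M ≅ I[1,3], I[2,5], I[3,3], I[3,5], I[5,5]^2. HN layers by μ_θ (5 steps, strictly decreasing):
  μ^(1)=19; μ^(2)=31/3; μ^(3)=6; μ^(4)=-53/2; μ^(5)=-59

((0, 0, 2, 0, 0); (0, 0, 2, 2, 2); (0, 0, 0, 0, 2); (1, 1, 0, 0, 0); (0, 1, 0, 0, 0))


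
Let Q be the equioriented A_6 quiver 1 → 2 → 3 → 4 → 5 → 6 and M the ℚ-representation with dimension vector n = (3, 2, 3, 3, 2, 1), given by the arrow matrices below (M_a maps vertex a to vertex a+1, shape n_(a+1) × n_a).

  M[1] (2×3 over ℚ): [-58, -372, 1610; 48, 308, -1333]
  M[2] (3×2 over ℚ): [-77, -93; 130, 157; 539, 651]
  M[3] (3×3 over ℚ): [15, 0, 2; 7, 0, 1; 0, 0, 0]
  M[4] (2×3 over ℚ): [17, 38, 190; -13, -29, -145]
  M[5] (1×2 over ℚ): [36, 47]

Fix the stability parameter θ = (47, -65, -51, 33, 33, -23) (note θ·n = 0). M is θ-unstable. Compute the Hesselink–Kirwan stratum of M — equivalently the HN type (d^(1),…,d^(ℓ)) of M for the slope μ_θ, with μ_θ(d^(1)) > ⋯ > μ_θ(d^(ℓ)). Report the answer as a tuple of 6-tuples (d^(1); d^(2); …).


Via rank(M_{q-1}∘⋯∘M_p): M ≅ I[1,1], I[1,3], I[1,6], I[3,5], I[4,4].
μ_θ-semistable layers: μ^(1)=47; μ^(2)=33; μ^(3)=43/3; μ^(4)=-23; μ^(5)=-51

((1, 0, 0, 0, 0, 0); (0, 0, 0, 2, 1, 0); (0, 0, 0, 1, 1, 1); (2, 2, 2, 0, 0, 0); (0, 0, 1, 0, 0, 0))


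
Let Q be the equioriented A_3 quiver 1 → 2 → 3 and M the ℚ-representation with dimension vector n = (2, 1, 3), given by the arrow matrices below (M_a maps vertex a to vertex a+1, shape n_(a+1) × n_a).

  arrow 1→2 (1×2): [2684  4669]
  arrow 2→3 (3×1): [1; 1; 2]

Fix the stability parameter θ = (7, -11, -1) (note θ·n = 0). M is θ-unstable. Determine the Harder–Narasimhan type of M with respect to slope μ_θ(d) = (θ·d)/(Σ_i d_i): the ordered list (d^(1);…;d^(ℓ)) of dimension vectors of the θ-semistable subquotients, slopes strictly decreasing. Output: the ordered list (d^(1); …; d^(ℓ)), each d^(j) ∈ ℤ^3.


Barcode: M ≅ I[1,1], I[1,3], I[3,3]^2. HN layers by μ_θ (3 steps, strictly decreasing):
  μ^(1)=7; μ^(2)=-1; μ^(3)=-2

((1, 0, 0); (0, 0, 3); (1, 1, 0))


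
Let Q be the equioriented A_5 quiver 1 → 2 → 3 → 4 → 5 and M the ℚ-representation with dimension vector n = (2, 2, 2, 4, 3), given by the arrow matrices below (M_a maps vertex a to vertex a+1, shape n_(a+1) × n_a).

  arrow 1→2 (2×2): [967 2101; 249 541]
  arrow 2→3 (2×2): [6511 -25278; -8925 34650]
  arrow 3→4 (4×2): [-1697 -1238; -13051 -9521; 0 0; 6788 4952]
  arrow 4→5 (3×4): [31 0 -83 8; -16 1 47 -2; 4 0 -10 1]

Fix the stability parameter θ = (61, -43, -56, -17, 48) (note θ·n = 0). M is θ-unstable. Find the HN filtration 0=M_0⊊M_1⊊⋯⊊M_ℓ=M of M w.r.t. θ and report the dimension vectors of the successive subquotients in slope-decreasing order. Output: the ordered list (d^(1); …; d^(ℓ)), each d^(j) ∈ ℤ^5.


Barcode: M ≅ I[1,2], I[1,5], I[3,5], I[4,4], I[4,5]. HN layers by μ_θ (5 steps, strictly decreasing):
  μ^(1)=48; μ^(2)=9; μ^(3)=-55/4; μ^(4)=-17; μ^(5)=-56

((0, 0, 0, 0, 3); (1, 1, 0, 0, 0); (1, 1, 1, 1, 0); (0, 0, 0, 3, 0); (0, 0, 1, 0, 0))
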